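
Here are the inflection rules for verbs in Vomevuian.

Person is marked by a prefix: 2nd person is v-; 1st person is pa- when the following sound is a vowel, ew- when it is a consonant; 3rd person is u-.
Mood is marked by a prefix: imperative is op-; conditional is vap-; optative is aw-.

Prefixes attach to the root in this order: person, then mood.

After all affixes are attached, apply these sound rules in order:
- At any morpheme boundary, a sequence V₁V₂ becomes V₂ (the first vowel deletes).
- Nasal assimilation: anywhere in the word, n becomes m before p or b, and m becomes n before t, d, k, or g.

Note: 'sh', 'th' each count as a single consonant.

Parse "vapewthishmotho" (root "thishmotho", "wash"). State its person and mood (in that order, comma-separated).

1st person, conditional

Segment: vap-ew-thishmotho.
person: pa/ew- → 1st person.
mood: vap- → conditional.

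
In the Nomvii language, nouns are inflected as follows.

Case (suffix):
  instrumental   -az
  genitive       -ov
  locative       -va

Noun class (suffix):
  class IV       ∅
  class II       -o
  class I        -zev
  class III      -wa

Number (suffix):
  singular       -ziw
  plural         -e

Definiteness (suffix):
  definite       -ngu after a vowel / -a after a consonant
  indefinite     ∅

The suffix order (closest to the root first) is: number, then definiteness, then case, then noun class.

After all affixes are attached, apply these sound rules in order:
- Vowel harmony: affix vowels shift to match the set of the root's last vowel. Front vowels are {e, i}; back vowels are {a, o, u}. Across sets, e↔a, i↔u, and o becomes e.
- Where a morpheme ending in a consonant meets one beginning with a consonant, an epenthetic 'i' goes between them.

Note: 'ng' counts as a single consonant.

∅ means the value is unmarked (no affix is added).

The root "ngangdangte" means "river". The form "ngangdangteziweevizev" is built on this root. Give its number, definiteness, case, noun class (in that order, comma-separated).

Segment: ngangdangte-ziw-a-ov-zev.
number: -ziw → singular.
definiteness: -ngu/a → definite.
case: -ov → genitive.
noun class: -zev → class I.

singular, definite, genitive, class I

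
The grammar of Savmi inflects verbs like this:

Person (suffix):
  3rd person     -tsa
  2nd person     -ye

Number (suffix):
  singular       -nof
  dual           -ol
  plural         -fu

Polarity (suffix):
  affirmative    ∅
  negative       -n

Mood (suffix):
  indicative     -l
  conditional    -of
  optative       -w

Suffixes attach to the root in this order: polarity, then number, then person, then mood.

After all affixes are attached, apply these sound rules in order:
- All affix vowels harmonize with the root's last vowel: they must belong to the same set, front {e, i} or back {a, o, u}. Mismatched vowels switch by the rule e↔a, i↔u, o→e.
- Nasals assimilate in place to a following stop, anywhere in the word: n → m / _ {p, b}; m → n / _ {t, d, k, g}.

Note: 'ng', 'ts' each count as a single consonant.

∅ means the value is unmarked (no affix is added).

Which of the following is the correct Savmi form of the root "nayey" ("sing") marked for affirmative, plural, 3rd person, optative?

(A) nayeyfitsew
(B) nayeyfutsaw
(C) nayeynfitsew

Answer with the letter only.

A

polarity = affirmative: zero marking, form stays nayey.
Attach number plural -fu → nayeyfu.
Attach person 3rd person -tsa → nayeyfutsa.
Attach mood optative -w → nayeyfutsaw.
Apply vowel harmony: nayeyfutsaw → nayeyfitsew.
Nasal assimilation: no change.
So the correct form is nayeyfitsew, option (A).
(B) nayeyfutsaw is wrong: it fails to apply the sound rule(s).
(C) nayeynfitsew is wrong: it uses negative instead of affirmative for polarity.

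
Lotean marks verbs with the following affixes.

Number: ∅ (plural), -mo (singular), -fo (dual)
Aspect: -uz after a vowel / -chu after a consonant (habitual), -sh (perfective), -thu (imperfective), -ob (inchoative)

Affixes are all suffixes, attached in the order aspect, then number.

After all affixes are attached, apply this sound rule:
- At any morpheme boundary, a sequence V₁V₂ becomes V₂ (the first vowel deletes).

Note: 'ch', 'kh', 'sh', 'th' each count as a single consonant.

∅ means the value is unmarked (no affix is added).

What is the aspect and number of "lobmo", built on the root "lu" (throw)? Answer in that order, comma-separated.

Segment: lu-ob-mo.
aspect: -ob → inchoative.
number: -mo → singular.

inchoative, singular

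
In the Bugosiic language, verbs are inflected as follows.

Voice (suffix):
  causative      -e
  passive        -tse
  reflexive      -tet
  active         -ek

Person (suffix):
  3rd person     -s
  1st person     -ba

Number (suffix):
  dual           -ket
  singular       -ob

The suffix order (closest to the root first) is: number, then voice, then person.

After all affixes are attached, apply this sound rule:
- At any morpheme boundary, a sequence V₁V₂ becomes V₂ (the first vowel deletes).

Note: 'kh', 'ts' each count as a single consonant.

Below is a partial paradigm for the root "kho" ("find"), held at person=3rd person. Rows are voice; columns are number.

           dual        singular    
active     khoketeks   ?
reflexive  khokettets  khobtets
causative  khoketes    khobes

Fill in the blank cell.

Attach number singular -ob → khoob.
Attach voice active -ek → khoobek.
Attach person 3rd person -s → khoobeks.
Apply vowel deletion: khoobeks → khobeks.

khobeks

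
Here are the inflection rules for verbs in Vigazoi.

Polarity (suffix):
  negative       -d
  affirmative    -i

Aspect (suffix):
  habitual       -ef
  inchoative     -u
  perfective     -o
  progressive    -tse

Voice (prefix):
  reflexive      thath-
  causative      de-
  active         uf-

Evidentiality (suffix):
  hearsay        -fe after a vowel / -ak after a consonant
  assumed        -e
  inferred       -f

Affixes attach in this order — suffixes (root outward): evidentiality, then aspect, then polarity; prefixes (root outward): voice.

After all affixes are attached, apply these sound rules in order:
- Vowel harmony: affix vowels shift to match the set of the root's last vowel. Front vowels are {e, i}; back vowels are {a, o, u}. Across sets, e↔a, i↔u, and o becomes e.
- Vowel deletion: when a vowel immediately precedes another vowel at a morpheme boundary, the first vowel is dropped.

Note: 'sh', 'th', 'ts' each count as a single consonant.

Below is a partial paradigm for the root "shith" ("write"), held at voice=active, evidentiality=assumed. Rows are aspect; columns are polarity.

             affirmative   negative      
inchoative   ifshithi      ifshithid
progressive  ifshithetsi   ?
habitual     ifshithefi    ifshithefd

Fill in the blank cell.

Attach voice active uf- → ufshith.
Attach evidentiality assumed -e → ufshithe.
Attach aspect progressive -tse → ufshithetse.
Attach polarity negative -d → ufshithetsed.
Apply vowel harmony: ufshithetsed → ifshithetsed.
Vowel deletion: no change.

ifshithetsed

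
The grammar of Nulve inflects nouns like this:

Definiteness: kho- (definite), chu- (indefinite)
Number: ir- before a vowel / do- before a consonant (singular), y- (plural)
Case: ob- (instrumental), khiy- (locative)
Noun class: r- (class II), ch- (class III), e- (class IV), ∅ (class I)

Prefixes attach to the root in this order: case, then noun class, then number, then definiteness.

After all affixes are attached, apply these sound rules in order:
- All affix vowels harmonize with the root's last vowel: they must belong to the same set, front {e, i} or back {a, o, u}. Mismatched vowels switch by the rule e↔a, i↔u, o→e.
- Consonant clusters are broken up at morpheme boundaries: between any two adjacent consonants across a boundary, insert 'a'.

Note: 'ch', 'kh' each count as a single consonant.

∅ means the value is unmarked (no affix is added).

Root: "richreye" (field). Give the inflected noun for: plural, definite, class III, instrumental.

Attach case instrumental ob- → obrichreye.
Attach noun class class III ch- → chobrichreye.
Attach number plural y- → ychobrichreye.
Attach definiteness definite kho- → khoychobrichreye.
Apply vowel harmony: khoychobrichreye → kheychebrichreye.
Apply epenthesis: kheychebrichreye → kheyachebarichreye.

kheyachebarichreye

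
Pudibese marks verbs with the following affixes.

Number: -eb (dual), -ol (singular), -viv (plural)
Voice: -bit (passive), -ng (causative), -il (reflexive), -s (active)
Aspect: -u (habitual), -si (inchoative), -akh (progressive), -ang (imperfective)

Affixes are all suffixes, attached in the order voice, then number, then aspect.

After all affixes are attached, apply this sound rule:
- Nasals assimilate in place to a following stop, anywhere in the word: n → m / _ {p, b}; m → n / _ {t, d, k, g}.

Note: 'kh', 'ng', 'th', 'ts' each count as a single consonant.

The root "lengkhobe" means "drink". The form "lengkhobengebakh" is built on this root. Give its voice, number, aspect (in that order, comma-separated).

causative, dual, progressive

Segment: lengkhobe-ng-eb-akh.
voice: -ng → causative.
number: -eb → dual.
aspect: -akh → progressive.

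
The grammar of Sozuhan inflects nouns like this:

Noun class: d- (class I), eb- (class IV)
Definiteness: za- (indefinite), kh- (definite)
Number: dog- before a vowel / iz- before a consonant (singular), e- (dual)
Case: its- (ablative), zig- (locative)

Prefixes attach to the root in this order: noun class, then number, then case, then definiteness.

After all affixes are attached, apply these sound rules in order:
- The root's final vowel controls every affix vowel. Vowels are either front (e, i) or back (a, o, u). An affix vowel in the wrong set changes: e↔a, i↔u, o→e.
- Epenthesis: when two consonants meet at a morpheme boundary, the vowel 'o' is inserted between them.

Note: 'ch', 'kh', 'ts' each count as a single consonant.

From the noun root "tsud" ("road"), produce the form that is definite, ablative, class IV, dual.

Attach noun class class IV eb- → ebtsud.
Attach number dual e- → eebtsud.
Attach case ablative its- → itseebtsud.
Attach definiteness definite kh- → khitseebtsud.
Apply vowel harmony: khitseebtsud → khutsaabtsud.
Apply epenthesis: khutsaabtsud → khutsaabotsud.

khutsaabotsud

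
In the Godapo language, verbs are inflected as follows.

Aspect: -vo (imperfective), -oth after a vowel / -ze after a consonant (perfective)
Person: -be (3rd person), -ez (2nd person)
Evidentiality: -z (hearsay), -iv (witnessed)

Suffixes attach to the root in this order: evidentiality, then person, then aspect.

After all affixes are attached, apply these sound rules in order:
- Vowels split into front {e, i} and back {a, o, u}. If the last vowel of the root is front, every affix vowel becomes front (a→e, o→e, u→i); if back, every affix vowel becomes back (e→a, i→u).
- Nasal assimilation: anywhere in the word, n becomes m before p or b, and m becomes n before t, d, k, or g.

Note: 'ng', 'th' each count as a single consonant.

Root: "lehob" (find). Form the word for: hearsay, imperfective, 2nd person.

lehobzazvo

Attach evidentiality hearsay -z → lehobz.
Attach person 2nd person -ez → lehobzez.
Attach aspect imperfective -vo → lehobzezvo.
Apply vowel harmony: lehobzezvo → lehobzazvo.
Nasal assimilation: no change.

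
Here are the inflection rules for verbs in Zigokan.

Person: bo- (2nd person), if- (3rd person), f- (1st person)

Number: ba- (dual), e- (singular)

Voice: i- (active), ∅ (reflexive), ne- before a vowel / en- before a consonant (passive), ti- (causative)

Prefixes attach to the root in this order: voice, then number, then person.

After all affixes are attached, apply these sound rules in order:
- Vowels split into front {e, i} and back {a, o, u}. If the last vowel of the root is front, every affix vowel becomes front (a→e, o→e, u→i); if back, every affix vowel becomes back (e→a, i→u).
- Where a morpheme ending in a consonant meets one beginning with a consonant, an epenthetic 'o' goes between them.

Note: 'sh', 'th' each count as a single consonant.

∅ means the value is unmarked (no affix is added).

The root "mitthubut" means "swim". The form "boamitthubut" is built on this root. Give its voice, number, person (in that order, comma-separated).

Segment: bo-e-mitthubut.
voice: ∅ → reflexive.
number: e- → singular.
person: bo- → 2nd person.

reflexive, singular, 2nd person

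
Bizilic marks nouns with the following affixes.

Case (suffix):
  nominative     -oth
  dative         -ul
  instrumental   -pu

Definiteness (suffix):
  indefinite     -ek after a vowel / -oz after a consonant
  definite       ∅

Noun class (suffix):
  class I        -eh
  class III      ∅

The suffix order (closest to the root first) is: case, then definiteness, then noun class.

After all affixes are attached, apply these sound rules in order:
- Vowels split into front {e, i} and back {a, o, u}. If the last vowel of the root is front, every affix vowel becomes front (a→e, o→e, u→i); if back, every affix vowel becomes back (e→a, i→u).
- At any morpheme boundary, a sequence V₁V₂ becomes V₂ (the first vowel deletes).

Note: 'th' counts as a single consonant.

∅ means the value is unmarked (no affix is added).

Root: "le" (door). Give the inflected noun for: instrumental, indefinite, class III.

Attach case instrumental -pu → lepu.
Attach definiteness indefinite -ek (after vowel 'u') → lepuek.
noun class = class III: zero marking, form stays lepuek.
Apply vowel harmony: lepuek → lepiek.
Apply vowel deletion: lepiek → lepek.

lepek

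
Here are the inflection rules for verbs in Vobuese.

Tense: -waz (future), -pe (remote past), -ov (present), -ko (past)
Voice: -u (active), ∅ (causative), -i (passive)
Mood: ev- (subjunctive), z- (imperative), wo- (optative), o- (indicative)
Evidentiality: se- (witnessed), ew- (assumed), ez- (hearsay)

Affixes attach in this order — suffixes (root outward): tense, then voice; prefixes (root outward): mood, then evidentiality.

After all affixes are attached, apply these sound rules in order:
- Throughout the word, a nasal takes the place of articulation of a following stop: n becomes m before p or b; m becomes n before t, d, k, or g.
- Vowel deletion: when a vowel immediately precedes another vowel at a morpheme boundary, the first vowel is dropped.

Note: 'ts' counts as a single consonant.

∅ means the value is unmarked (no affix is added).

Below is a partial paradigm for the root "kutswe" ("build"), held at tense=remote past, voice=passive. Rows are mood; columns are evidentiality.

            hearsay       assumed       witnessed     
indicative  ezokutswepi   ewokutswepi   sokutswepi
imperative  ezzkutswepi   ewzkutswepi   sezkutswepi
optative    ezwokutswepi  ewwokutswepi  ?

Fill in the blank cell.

Attach mood optative wo- → wokutswe.
Attach tense remote past -pe → wokutswepe.
Attach voice passive -i → wokutswepei.
Attach evidentiality witnessed se- → sewokutswepei.
Nasal assimilation: no change.
Apply vowel deletion: sewokutswepei → sewokutswepi.

sewokutswepi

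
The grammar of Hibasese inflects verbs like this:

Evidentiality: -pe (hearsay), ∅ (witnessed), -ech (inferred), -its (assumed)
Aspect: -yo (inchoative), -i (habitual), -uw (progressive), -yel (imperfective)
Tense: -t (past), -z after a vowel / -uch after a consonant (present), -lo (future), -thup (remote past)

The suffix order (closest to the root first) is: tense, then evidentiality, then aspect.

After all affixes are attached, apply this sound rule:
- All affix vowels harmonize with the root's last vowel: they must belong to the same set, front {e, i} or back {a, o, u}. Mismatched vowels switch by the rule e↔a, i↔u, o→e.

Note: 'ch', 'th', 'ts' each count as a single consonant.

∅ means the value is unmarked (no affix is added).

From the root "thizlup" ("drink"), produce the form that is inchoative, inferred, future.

thizluploachyo

Attach tense future -lo → thizluplo.
Attach evidentiality inferred -ech → thizluploech.
Attach aspect inchoative -yo → thizluploechyo.
Apply vowel harmony: thizluploechyo → thizluploachyo.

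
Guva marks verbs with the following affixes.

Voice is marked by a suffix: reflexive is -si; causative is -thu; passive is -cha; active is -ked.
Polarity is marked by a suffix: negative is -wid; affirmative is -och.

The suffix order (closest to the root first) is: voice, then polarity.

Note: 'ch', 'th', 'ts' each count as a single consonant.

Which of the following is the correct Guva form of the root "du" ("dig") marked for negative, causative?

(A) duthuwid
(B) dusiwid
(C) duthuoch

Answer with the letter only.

A

Attach voice causative -thu → duthu.
Attach polarity negative -wid → duthuwid.
So the correct form is duthuwid, option (A).
(C) duthuoch is wrong: it uses affirmative instead of negative for polarity.
(B) dusiwid is wrong: it uses reflexive instead of causative for voice.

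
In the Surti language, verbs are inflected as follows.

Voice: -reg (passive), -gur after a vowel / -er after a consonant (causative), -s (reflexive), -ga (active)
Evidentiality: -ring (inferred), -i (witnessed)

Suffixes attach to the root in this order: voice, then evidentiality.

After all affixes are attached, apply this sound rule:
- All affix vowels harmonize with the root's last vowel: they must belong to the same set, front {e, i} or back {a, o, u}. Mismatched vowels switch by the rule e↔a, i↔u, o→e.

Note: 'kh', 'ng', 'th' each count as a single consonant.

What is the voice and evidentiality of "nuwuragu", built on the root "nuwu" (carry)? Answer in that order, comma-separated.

passive, witnessed

Segment: nuwu-reg-i.
voice: -reg → passive.
evidentiality: -i → witnessed.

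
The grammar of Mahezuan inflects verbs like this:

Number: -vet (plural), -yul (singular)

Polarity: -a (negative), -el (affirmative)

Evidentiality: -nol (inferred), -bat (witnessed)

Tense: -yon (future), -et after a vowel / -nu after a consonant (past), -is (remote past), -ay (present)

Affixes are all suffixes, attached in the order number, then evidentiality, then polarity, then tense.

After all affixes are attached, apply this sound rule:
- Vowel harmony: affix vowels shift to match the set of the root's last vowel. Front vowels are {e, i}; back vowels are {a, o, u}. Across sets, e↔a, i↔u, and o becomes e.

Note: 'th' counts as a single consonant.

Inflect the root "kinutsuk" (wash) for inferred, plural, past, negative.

kinutsukvatnolaat

Attach number plural -vet → kinutsukvet.
Attach evidentiality inferred -nol → kinutsukvetnol.
Attach polarity negative -a → kinutsukvetnola.
Attach tense past -et (after vowel 'a') → kinutsukvetnolaet.
Apply vowel harmony: kinutsukvetnolaet → kinutsukvatnolaat.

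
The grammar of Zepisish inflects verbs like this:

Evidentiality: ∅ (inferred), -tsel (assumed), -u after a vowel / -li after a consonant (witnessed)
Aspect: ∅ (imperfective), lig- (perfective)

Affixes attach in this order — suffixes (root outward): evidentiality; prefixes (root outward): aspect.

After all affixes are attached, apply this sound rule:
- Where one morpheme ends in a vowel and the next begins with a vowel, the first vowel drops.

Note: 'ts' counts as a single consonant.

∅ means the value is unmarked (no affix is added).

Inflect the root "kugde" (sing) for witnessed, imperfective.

kugdu

aspect = imperfective: zero marking, form stays kugde.
Attach evidentiality witnessed -u (after vowel 'e') → kugdeu.
Apply vowel deletion: kugdeu → kugdu.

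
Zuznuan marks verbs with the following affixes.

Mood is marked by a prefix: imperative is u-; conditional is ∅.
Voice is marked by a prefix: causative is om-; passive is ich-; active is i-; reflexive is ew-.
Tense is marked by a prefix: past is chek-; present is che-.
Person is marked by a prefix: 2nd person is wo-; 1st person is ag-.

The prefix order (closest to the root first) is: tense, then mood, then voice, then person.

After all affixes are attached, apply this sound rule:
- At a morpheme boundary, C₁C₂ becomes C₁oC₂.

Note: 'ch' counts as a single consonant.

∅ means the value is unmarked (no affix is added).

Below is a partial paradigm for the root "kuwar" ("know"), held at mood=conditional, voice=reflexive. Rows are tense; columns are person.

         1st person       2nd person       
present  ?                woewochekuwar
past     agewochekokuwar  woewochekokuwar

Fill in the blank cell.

agewochekuwar

Attach tense present che- → chekuwar.
mood = conditional: zero marking, form stays chekuwar.
Attach voice reflexive ew- → ewchekuwar.
Attach person 1st person ag- → agewchekuwar.
Apply epenthesis: agewchekuwar → agewochekuwar.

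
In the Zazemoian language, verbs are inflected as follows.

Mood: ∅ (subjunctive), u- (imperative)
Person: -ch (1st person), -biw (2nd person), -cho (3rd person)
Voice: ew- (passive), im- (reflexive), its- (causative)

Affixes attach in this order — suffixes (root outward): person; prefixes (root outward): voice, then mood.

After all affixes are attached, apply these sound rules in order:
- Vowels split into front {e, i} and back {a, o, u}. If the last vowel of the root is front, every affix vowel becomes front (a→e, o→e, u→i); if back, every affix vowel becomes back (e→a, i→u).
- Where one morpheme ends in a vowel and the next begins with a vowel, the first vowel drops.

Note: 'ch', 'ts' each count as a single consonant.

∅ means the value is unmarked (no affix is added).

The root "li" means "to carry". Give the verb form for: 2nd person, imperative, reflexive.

Attach voice reflexive im- → imli.
Attach person 2nd person -biw → imlibiw.
Attach mood imperative u- → uimlibiw.
Apply vowel harmony: uimlibiw → iimlibiw.
Apply vowel deletion: iimlibiw → imlibiw.

imlibiw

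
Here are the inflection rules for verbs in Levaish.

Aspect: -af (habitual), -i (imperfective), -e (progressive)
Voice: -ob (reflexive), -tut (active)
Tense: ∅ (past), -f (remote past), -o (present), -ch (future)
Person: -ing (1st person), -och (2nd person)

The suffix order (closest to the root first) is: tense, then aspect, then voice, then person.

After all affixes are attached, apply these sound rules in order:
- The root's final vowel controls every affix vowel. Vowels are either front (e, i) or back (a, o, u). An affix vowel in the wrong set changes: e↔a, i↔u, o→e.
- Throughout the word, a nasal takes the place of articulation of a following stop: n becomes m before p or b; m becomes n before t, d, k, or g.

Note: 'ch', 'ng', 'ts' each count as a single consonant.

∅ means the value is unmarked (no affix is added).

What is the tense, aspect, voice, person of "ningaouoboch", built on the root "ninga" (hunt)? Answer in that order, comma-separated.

Segment: ninga-o-i-ob-och.
tense: -o → present.
aspect: -i → imperfective.
voice: -ob → reflexive.
person: -och → 2nd person.

present, imperfective, reflexive, 2nd person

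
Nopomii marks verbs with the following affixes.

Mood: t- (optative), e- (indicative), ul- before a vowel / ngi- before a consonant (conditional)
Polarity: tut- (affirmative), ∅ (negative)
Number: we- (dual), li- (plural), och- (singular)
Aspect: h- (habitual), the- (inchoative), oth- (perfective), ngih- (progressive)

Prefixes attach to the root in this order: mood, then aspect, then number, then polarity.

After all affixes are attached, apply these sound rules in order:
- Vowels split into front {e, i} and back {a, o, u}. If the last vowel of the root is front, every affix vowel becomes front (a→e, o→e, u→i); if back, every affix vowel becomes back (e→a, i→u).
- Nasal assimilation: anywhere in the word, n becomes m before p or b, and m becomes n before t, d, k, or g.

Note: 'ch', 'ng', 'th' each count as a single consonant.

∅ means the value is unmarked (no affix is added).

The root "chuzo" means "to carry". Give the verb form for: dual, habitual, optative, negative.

Attach mood optative t- → tchuzo.
Attach aspect habitual h- → htchuzo.
Attach number dual we- → wehtchuzo.
polarity = negative: zero marking, form stays wehtchuzo.
Apply vowel harmony: wehtchuzo → wahtchuzo.
Nasal assimilation: no change.

wahtchuzo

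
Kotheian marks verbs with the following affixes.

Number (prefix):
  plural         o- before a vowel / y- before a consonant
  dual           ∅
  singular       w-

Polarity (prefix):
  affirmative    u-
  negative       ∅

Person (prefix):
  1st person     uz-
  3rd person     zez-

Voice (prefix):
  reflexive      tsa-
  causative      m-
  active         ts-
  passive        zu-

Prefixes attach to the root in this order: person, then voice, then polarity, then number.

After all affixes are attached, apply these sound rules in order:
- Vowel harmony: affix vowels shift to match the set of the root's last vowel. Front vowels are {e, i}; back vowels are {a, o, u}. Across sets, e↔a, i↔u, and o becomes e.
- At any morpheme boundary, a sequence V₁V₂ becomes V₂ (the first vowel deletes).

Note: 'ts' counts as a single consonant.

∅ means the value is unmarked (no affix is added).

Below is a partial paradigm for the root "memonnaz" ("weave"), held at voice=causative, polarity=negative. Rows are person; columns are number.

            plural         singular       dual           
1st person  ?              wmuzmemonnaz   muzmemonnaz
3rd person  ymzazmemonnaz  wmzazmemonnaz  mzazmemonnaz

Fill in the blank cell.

Attach person 1st person uz- → uzmemonnaz.
Attach voice causative m- → muzmemonnaz.
polarity = negative: zero marking, form stays muzmemonnaz.
Attach number plural y- (before consonant 'm') → ymuzmemonnaz.
Vowel harmony: no change.
Vowel deletion: no change.

ymuzmemonnaz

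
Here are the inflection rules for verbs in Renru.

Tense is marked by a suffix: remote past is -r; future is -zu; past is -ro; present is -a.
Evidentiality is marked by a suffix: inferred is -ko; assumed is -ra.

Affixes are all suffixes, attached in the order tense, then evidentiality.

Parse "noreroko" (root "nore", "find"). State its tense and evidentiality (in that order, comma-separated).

Segment: nore-ro-ko.
tense: -ro → past.
evidentiality: -ko → inferred.

past, inferred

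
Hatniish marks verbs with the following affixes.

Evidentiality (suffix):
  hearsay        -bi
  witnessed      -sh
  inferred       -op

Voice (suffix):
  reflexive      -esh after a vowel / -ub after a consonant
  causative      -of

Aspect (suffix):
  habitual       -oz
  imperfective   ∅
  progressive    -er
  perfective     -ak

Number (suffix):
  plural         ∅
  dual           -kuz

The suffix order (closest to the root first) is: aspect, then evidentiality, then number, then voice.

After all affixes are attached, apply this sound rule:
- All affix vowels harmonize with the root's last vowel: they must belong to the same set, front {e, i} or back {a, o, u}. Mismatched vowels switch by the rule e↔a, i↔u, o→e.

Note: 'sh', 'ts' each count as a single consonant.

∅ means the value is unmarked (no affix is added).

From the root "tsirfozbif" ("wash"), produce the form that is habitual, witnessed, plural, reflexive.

Attach aspect habitual -oz → tsirfozbifoz.
Attach evidentiality witnessed -sh → tsirfozbifozsh.
number = plural: zero marking, form stays tsirfozbifozsh.
Attach voice reflexive -ub (after consonant 'sh') → tsirfozbifozshub.
Apply vowel harmony: tsirfozbifozshub → tsirfozbifezshib.

tsirfozbifezshib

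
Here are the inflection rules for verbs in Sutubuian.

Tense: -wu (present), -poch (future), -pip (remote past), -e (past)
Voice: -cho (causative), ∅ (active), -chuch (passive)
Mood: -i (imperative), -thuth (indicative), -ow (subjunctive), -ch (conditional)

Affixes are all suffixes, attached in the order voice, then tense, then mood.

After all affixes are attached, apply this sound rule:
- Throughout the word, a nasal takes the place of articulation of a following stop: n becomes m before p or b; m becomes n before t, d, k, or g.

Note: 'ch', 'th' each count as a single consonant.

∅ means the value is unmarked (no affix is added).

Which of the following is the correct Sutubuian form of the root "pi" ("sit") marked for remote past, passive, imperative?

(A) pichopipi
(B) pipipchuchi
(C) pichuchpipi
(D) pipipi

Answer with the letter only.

Attach voice passive -chuch → pichuch.
Attach tense remote past -pip → pichuchpip.
Attach mood imperative -i → pichuchpipi.
Nasal assimilation: no change.
So the correct form is pichuchpipi, option (C).
(A) pichopipi is wrong: it uses causative instead of passive for voice.
(D) pipipi is wrong: it uses active instead of passive for voice.
(B) pipipchuchi is wrong: it has the affixes in the wrong order.

C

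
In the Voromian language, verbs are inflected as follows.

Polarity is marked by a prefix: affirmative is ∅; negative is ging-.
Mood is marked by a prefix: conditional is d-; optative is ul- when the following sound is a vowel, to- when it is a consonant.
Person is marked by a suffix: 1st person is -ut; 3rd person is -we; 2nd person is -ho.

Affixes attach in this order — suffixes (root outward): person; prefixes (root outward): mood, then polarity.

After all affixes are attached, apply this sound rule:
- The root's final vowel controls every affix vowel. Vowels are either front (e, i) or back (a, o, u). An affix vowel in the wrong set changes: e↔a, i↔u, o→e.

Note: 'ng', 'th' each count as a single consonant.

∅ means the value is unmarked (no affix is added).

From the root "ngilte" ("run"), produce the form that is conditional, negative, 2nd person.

Attach person 2nd person -ho → ngilteho.
Attach mood conditional d- → dngilteho.
Attach polarity negative ging- → gingdngilteho.
Apply vowel harmony: gingdngilteho → gingdngiltehe.

gingdngiltehe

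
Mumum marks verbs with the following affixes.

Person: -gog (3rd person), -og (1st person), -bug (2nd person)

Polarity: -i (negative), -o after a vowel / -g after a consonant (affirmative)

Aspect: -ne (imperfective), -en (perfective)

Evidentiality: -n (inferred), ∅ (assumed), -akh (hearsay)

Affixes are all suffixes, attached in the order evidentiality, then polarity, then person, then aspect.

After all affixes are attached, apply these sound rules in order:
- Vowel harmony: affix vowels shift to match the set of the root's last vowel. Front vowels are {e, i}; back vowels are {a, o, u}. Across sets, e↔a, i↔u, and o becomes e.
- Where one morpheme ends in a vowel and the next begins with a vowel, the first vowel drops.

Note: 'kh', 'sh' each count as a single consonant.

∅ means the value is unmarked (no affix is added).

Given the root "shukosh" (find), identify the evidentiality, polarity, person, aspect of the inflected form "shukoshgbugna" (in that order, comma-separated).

Segment: shukosh-g-bug-ne.
evidentiality: ∅ → assumed.
polarity: -o/g → affirmative.
person: -bug → 2nd person.
aspect: -ne → imperfective.

assumed, affirmative, 2nd person, imperfective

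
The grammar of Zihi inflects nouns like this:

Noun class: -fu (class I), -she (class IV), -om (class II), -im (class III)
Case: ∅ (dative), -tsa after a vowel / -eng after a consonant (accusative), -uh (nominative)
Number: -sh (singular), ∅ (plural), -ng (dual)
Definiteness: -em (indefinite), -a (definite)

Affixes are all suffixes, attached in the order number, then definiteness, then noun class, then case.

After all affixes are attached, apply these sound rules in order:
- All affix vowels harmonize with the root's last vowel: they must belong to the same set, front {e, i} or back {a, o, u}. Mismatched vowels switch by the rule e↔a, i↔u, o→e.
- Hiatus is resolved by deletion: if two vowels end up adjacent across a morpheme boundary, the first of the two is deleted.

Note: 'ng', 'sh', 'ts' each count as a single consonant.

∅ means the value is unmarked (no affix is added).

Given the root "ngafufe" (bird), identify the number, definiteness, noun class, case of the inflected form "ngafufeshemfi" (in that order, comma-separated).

singular, indefinite, class I, dative

Segment: ngafufe-sh-em-fu.
number: -sh → singular.
definiteness: -em → indefinite.
noun class: -fu → class I.
case: ∅ → dative.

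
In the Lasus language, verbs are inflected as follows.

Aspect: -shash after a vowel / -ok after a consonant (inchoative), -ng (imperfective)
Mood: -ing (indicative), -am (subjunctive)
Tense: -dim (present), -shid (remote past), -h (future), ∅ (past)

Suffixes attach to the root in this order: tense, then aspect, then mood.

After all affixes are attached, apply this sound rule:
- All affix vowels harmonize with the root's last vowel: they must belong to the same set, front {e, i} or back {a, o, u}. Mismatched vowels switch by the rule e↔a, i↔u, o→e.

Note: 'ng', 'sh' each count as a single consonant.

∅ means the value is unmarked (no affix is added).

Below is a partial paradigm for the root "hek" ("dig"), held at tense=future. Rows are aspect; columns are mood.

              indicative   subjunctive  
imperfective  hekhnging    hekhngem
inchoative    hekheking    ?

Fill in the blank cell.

hekhekem

Attach tense future -h → hekh.
Attach aspect inchoative -ok (after consonant 'h') → hekhok.
Attach mood subjunctive -am → hekhokam.
Apply vowel harmony: hekhokam → hekhekem.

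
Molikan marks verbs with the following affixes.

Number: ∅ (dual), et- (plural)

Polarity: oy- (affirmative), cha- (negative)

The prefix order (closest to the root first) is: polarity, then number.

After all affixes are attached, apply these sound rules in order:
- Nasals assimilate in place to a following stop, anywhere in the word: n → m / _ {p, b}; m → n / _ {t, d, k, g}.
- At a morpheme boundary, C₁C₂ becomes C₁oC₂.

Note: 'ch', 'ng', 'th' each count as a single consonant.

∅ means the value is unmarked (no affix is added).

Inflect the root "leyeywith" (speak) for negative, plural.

Attach polarity negative cha- → chaleyeywith.
Attach number plural et- → etchaleyeywith.
Nasal assimilation: no change.
Apply epenthesis: etchaleyeywith → etochaleyeywith.

etochaleyeywith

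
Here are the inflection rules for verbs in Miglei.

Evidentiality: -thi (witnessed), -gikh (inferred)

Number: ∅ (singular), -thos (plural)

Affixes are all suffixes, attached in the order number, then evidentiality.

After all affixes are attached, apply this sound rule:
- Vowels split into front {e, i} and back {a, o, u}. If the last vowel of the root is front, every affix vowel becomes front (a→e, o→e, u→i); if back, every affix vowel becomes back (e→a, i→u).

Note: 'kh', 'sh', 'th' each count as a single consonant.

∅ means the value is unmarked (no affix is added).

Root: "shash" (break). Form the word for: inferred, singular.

shashgukh

number = singular: zero marking, form stays shash.
Attach evidentiality inferred -gikh → shashgikh.
Apply vowel harmony: shashgikh → shashgukh.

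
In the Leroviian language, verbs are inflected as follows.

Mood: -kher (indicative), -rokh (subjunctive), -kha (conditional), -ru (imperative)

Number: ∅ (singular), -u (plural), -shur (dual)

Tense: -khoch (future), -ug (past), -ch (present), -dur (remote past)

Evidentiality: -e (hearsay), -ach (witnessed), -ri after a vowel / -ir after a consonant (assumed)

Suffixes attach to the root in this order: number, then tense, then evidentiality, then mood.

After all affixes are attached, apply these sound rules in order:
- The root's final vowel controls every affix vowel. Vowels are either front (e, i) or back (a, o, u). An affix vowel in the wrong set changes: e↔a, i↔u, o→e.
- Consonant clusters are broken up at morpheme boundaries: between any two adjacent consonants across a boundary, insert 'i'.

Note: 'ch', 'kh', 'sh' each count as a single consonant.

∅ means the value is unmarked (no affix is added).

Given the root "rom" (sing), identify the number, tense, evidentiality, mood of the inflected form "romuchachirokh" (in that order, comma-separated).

plural, present, witnessed, subjunctive

Segment: rom-u-ch-ach-rokh.
number: -u → plural.
tense: -ch → present.
evidentiality: -ach → witnessed.
mood: -rokh → subjunctive.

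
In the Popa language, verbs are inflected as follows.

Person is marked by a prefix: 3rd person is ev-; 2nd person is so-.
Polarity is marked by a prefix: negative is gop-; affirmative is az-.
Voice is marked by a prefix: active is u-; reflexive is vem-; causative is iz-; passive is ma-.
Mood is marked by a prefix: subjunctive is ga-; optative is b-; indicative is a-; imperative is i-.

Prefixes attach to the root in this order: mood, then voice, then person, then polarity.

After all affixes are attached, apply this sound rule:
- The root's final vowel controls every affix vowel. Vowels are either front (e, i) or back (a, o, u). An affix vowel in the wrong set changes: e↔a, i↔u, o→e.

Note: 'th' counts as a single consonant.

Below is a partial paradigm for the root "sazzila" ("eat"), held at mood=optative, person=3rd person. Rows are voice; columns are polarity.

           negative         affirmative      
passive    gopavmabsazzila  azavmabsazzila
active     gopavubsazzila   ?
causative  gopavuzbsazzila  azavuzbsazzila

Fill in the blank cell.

Attach mood optative b- → bsazzila.
Attach voice active u- → ubsazzila.
Attach person 3rd person ev- → evubsazzila.
Attach polarity affirmative az- → azevubsazzila.
Apply vowel harmony: azevubsazzila → azavubsazzila.

azavubsazzila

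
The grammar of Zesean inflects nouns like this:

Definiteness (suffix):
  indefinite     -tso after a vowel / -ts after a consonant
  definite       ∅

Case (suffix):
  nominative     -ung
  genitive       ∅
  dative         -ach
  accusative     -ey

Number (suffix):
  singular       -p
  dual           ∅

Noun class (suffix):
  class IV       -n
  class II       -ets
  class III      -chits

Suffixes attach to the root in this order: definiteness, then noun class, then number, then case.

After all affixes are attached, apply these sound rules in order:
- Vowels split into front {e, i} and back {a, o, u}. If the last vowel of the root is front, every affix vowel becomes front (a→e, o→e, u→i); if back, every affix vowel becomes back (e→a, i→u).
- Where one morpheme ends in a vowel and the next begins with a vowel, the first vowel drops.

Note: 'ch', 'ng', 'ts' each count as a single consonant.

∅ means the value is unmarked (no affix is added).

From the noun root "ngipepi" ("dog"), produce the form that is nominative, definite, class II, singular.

definiteness = definite: zero marking, form stays ngipepi.
Attach noun class class II -ets → ngipepiets.
Attach number singular -p → ngipepietsp.
Attach case nominative -ung → ngipepietspung.
Apply vowel harmony: ngipepietspung → ngipepietsping.
Apply vowel deletion: ngipepietsping → ngipepetsping.

ngipepetsping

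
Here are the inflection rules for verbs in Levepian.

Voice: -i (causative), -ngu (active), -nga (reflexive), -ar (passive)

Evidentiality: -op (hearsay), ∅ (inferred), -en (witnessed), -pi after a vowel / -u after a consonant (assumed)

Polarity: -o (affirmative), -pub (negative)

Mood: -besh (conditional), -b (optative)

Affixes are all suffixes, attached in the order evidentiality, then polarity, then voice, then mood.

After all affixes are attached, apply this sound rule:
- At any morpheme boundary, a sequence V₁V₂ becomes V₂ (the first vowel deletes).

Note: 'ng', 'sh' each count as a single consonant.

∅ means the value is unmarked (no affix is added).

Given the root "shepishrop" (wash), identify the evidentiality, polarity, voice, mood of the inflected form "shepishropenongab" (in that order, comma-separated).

Segment: shepishrop-en-o-nga-b.
evidentiality: -en → witnessed.
polarity: -o → affirmative.
voice: -nga → reflexive.
mood: -b → optative.

witnessed, affirmative, reflexive, optative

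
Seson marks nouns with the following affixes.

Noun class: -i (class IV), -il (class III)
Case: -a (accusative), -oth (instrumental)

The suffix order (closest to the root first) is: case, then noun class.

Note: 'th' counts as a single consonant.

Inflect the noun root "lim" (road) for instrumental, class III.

limothil

Attach case instrumental -oth → limoth.
Attach noun class class III -il → limothil.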